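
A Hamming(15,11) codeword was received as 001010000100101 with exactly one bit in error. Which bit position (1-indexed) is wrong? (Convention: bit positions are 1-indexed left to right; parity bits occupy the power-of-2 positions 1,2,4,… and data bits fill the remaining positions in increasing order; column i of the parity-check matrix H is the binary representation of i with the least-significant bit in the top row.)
Syndrome s = H · r^T (mod 2), r = 001010000100101:
  s[0] = (101010101010101)·(001010000100101) mod 2 = 0+0+1+0+1+0+0+0+0+0+0+0+1+0+1 mod 2 = 0
  s[1] = (011001100110011)·(001010000100101) mod 2 = 0+0+1+0+0+0+0+0+0+1+0+0+0+0+1 mod 2 = 1
  s[2] = (000111100001111)·(001010000100101) mod 2 = 0+0+0+0+1+0+0+0+0+0+0+0+1+0+1 mod 2 = 1
  s[3] = (000000011111111)·(001010000100101) mod 2 = 0+0+0+0+0+0+0+0+0+1+0+0+1+0+1 mod 2 = 1
Syndrome = 0111
Column i of H is the binary representation of i, so the syndrome is the binary index of the flipped bit.
Read s = 0111 with s[0] as LSB: 0·2^0 + 1·2^1 + 1·2^2 + 1·2^3 = 14.
Error is at bit position 14.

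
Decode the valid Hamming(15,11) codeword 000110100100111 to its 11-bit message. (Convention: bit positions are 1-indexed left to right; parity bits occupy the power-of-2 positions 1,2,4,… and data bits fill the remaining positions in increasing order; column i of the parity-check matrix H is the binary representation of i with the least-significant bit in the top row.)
Parity bits occupy power-of-2 positions; data bits are at positions {3,5,6,7,9,10,11,12,13,14,15} (1-indexed).
Extract: c[3]=0 c[5]=1 c[6]=0 c[7]=1 c[9]=0 c[10]=1 c[11]=0 c[12]=0 c[13]=1 c[14]=1 c[15]=1
Data = 01010100111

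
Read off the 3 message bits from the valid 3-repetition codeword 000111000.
Split into 3-bit blocks: 000 111 000
Data = 010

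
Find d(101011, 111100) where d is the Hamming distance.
XOR = 010111, count of 1s = 4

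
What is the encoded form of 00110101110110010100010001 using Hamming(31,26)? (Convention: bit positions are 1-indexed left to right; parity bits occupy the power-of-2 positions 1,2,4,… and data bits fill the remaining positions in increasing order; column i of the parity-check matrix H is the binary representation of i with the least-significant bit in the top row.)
Codeword c = d · G (mod 2), d = 00110101110110010100010001:
  c[0] = d·G[:,0] = (00110101110110010100010001)·(11011010101101010101010101) mod 2 = 0+0+0+1+0+0+0+0+1+0+0+1+0+0+0+1+0+1+0+0+0+1+0+0+0+1 mod 2 = 1
  c[1] = d·G[:,1] = (00110101110110010100010001)·(10110110011011001100110011) mod 2 = 0+0+1+1+0+1+0+0+0+1+0+0+1+0+0+0+0+1+0+0+0+1+0+0+0+1 mod 2 = 0
  c[2] = d·G[:,2] = (00110101110110010100010001)·(10000000000000000000000000) mod 2 = 0+0+0+0+0+0+0+0+0+0+0+0+0+0+0+0+0+0+0+0+0+0+0+0+0+0 mod 2 = 0
  c[3] = d·G[:,3] = (00110101110110010100010001)·(01110001111000111100001111) mod 2 = 0+0+1+1+0+0+0+1+1+1+0+0+0+0+0+1+0+1+0+0+0+0+0+0+0+1 mod 2 = 0
  c[4] = d·G[:,4] = (00110101110110010100010001)·(01000000000000000000000000) mod 2 = 0+0+0+0+0+0+0+0+0+0+0+0+0+0+0+0+0+0+0+0+0+0+0+0+0+0 mod 2 = 0
  c[5] = d·G[:,5] = (00110101110110010100010001)·(00100000000000000000000000) mod 2 = 0+0+1+0+0+0+0+0+0+0+0+0+0+0+0+0+0+0+0+0+0+0+0+0+0+0 mod 2 = 1
  c[6] = d·G[:,6] = (00110101110110010100010001)·(00010000000000000000000000) mod 2 = 0+0+0+1+0+0+0+0+0+0+0+0+0+0+0+0+0+0+0+0+0+0+0+0+0+0 mod 2 = 1
  c[7] = d·G[:,7] = (00110101110110010100010001)·(00001111111000000011111111) mod 2 = 0+0+0+0+0+1+0+1+1+1+0+0+0+0+0+0+0+0+0+0+0+1+0+0+0+1 mod 2 = 0
  c[8] = d·G[:,8] = (00110101110110010100010001)·(00001000000000000000000000) mod 2 = 0+0+0+0+0+0+0+0+0+0+0+0+0+0+0+0+0+0+0+0+0+0+0+0+0+0 mod 2 = 0
  c[9] = d·G[:,9] = (00110101110110010100010001)·(00000100000000000000000000) mod 2 = 0+0+0+0+0+1+0+0+0+0+0+0+0+0+0+0+0+0+0+0+0+0+0+0+0+0 mod 2 = 1
  c[10] = d·G[:,10] = (00110101110110010100010001)·(00000010000000000000000000) mod 2 = 0+0+0+0+0+0+0+0+0+0+0+0+0+0+0+0+0+0+0+0+0+0+0+0+0+0 mod 2 = 0
  c[11] = d·G[:,11] = (00110101110110010100010001)·(00000001000000000000000000) mod 2 = 0+0+0+0+0+0+0+1+0+0+0+0+0+0+0+0+0+0+0+0+0+0+0+0+0+0 mod 2 = 1
  c[12] = d·G[:,12] = (00110101110110010100010001)·(00000000100000000000000000) mod 2 = 0+0+0+0+0+0+0+0+1+0+0+0+0+0+0+0+0+0+0+0+0+0+0+0+0+0 mod 2 = 1
  c[13] = d·G[:,13] = (00110101110110010100010001)·(00000000010000000000000000) mod 2 = 0+0+0+0+0+0+0+0+0+1+0+0+0+0+0+0+0+0+0+0+0+0+0+0+0+0 mod 2 = 1
  c[14] = d·G[:,14] = (00110101110110010100010001)·(00000000001000000000000000) mod 2 = 0+0+0+0+0+0+0+0+0+0+0+0+0+0+0+0+0+0+0+0+0+0+0+0+0+0 mod 2 = 0
  c[15] = d·G[:,15] = (00110101110110010100010001)·(00000000000111111111111111) mod 2 = 0+0+0+0+0+0+0+0+0+0+0+1+1+0+0+1+0+1+0+0+0+1+0+0+0+1 mod 2 = 0
  c[16] = d·G[:,16] = (00110101110110010100010001)·(00000000000100000000000000) mod 2 = 0+0+0+0+0+0+0+0+0+0+0+1+0+0+0+0+0+0+0+0+0+0+0+0+0+0 mod 2 = 1
  c[17] = d·G[:,17] = (00110101110110010100010001)·(00000000000010000000000000) mod 2 = 0+0+0+0+0+0+0+0+0+0+0+0+1+0+0+0+0+0+0+0+0+0+0+0+0+0 mod 2 = 1
  c[18] = d·G[:,18] = (00110101110110010100010001)·(00000000000001000000000000) mod 2 = 0+0+0+0+0+0+0+0+0+0+0+0+0+0+0+0+0+0+0+0+0+0+0+0+0+0 mod 2 = 0
  c[19] = d·G[:,19] = (00110101110110010100010001)·(00000000000000100000000000) mod 2 = 0+0+0+0+0+0+0+0+0+0+0+0+0+0+0+0+0+0+0+0+0+0+0+0+0+0 mod 2 = 0
  c[20] = d·G[:,20] = (00110101110110010100010001)·(00000000000000010000000000) mod 2 = 0+0+0+0+0+0+0+0+0+0+0+0+0+0+0+1+0+0+0+0+0+0+0+0+0+0 mod 2 = 1
  c[21] = d·G[:,21] = (00110101110110010100010001)·(00000000000000001000000000) mod 2 = 0+0+0+0+0+0+0+0+0+0+0+0+0+0+0+0+0+0+0+0+0+0+0+0+0+0 mod 2 = 0
  c[22] = d·G[:,22] = (00110101110110010100010001)·(00000000000000000100000000) mod 2 = 0+0+0+0+0+0+0+0+0+0+0+0+0+0+0+0+0+1+0+0+0+0+0+0+0+0 mod 2 = 1
  c[23] = d·G[:,23] = (00110101110110010100010001)·(00000000000000000010000000) mod 2 = 0+0+0+0+0+0+0+0+0+0+0+0+0+0+0+0+0+0+0+0+0+0+0+0+0+0 mod 2 = 0
  c[24] = d·G[:,24] = (00110101110110010100010001)·(00000000000000000001000000) mod 2 = 0+0+0+0+0+0+0+0+0+0+0+0+0+0+0+0+0+0+0+0+0+0+0+0+0+0 mod 2 = 0
  c[25] = d·G[:,25] = (00110101110110010100010001)·(00000000000000000000100000) mod 2 = 0+0+0+0+0+0+0+0+0+0+0+0+0+0+0+0+0+0+0+0+0+0+0+0+0+0 mod 2 = 0
  c[26] = d·G[:,26] = (00110101110110010100010001)·(00000000000000000000010000) mod 2 = 0+0+0+0+0+0+0+0+0+0+0+0+0+0+0+0+0+0+0+0+0+1+0+0+0+0 mod 2 = 1
  c[27] = d·G[:,27] = (00110101110110010100010001)·(00000000000000000000001000) mod 2 = 0+0+0+0+0+0+0+0+0+0+0+0+0+0+0+0+0+0+0+0+0+0+0+0+0+0 mod 2 = 0
  c[28] = d·G[:,28] = (00110101110110010100010001)·(00000000000000000000000100) mod 2 = 0+0+0+0+0+0+0+0+0+0+0+0+0+0+0+0+0+0+0+0+0+0+0+0+0+0 mod 2 = 0
  c[29] = d·G[:,29] = (00110101110110010100010001)·(00000000000000000000000010) mod 2 = 0+0+0+0+0+0+0+0+0+0+0+0+0+0+0+0+0+0+0+0+0+0+0+0+0+0 mod 2 = 0
  c[30] = d·G[:,30] = (00110101110110010100010001)·(00000000000000000000000001) mod 2 = 0+0+0+0+0+0+0+0+0+0+0+0+0+0+0+0+0+0+0+0+0+0+0+0+0+1 mod 2 = 1
Codeword = 1000011001011100110010100010001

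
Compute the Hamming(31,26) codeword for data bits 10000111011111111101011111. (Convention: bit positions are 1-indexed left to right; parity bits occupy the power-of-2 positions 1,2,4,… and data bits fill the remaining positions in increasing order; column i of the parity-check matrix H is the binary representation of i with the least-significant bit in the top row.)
Codeword c = d · G (mod 2), d = 10000111011111111101011111:
  c[0] = d·G[:,0] = (10000111011111111101011111)·(11011010101101010101010101) mod 2 = 1+0+0+0+0+0+1+0+0+0+1+1+0+1+0+1+0+1+0+1+0+1+0+1+0+1 mod 2 = 1
  c[1] = d·G[:,1] = (10000111011111111101011111)·(10110110011011001100110011) mod 2 = 1+0+0+0+0+1+1+0+0+1+1+0+1+1+0+0+1+1+0+0+0+1+0+0+1+1 mod 2 = 0
  c[2] = d·G[:,2] = (10000111011111111101011111)·(10000000000000000000000000) mod 2 = 1+0+0+0+0+0+0+0+0+0+0+0+0+0+0+0+0+0+0+0+0+0+0+0+0+0 mod 2 = 1
  c[3] = d·G[:,3] = (10000111011111111101011111)·(01110001111000111100001111) mod 2 = 0+0+0+0+0+0+0+1+0+1+1+0+0+0+1+1+1+1+0+0+0+0+1+1+1+1 mod 2 = 1
  c[4] = d·G[:,4] = (10000111011111111101011111)·(01000000000000000000000000) mod 2 = 0+0+0+0+0+0+0+0+0+0+0+0+0+0+0+0+0+0+0+0+0+0+0+0+0+0 mod 2 = 0
  c[5] = d·G[:,5] = (10000111011111111101011111)·(00100000000000000000000000) mod 2 = 0+0+0+0+0+0+0+0+0+0+0+0+0+0+0+0+0+0+0+0+0+0+0+0+0+0 mod 2 = 0
  c[6] = d·G[:,6] = (10000111011111111101011111)·(00010000000000000000000000) mod 2 = 0+0+0+0+0+0+0+0+0+0+0+0+0+0+0+0+0+0+0+0+0+0+0+0+0+0 mod 2 = 0
  c[7] = d·G[:,7] = (10000111011111111101011111)·(00001111111000000011111111) mod 2 = 0+0+0+0+0+1+1+1+0+1+1+0+0+0+0+0+0+0+0+1+0+1+1+1+1+1 mod 2 = 1
  c[8] = d·G[:,8] = (10000111011111111101011111)·(00001000000000000000000000) mod 2 = 0+0+0+0+0+0+0+0+0+0+0+0+0+0+0+0+0+0+0+0+0+0+0+0+0+0 mod 2 = 0
  c[9] = d·G[:,9] = (10000111011111111101011111)·(00000100000000000000000000) mod 2 = 0+0+0+0+0+1+0+0+0+0+0+0+0+0+0+0+0+0+0+0+0+0+0+0+0+0 mod 2 = 1
  c[10] = d·G[:,10] = (10000111011111111101011111)·(00000010000000000000000000) mod 2 = 0+0+0+0+0+0+1+0+0+0+0+0+0+0+0+0+0+0+0+0+0+0+0+0+0+0 mod 2 = 1
  c[11] = d·G[:,11] = (10000111011111111101011111)·(00000001000000000000000000) mod 2 = 0+0+0+0+0+0+0+1+0+0+0+0+0+0+0+0+0+0+0+0+0+0+0+0+0+0 mod 2 = 1
  c[12] = d·G[:,12] = (10000111011111111101011111)·(00000000100000000000000000) mod 2 = 0+0+0+0+0+0+0+0+0+0+0+0+0+0+0+0+0+0+0+0+0+0+0+0+0+0 mod 2 = 0
  c[13] = d·G[:,13] = (10000111011111111101011111)·(00000000010000000000000000) mod 2 = 0+0+0+0+0+0+0+0+0+1+0+0+0+0+0+0+0+0+0+0+0+0+0+0+0+0 mod 2 = 1
  c[14] = d·G[:,14] = (10000111011111111101011111)·(00000000001000000000000000) mod 2 = 0+0+0+0+0+0+0+0+0+0+1+0+0+0+0+0+0+0+0+0+0+0+0+0+0+0 mod 2 = 1
  c[15] = d·G[:,15] = (10000111011111111101011111)·(00000000000111111111111111) mod 2 = 0+0+0+0+0+0+0+0+0+0+0+1+1+1+1+1+1+1+0+1+0+1+1+1+1+1 mod 2 = 1
  c[16] = d·G[:,16] = (10000111011111111101011111)·(00000000000100000000000000) mod 2 = 0+0+0+0+0+0+0+0+0+0+0+1+0+0+0+0+0+0+0+0+0+0+0+0+0+0 mod 2 = 1
  c[17] = d·G[:,17] = (10000111011111111101011111)·(00000000000010000000000000) mod 2 = 0+0+0+0+0+0+0+0+0+0+0+0+1+0+0+0+0+0+0+0+0+0+0+0+0+0 mod 2 = 1
  c[18] = d·G[:,18] = (10000111011111111101011111)·(00000000000001000000000000) mod 2 = 0+0+0+0+0+0+0+0+0+0+0+0+0+1+0+0+0+0+0+0+0+0+0+0+0+0 mod 2 = 1
  c[19] = d·G[:,19] = (10000111011111111101011111)·(00000000000000100000000000) mod 2 = 0+0+0+0+0+0+0+0+0+0+0+0+0+0+1+0+0+0+0+0+0+0+0+0+0+0 mod 2 = 1
  c[20] = d·G[:,20] = (10000111011111111101011111)·(00000000000000010000000000) mod 2 = 0+0+0+0+0+0+0+0+0+0+0+0+0+0+0+1+0+0+0+0+0+0+0+0+0+0 mod 2 = 1
  c[21] = d·G[:,21] = (10000111011111111101011111)·(00000000000000001000000000) mod 2 = 0+0+0+0+0+0+0+0+0+0+0+0+0+0+0+0+1+0+0+0+0+0+0+0+0+0 mod 2 = 1
  c[22] = d·G[:,22] = (10000111011111111101011111)·(00000000000000000100000000) mod 2 = 0+0+0+0+0+0+0+0+0+0+0+0+0+0+0+0+0+1+0+0+0+0+0+0+0+0 mod 2 = 1
  c[23] = d·G[:,23] = (10000111011111111101011111)·(00000000000000000010000000) mod 2 = 0+0+0+0+0+0+0+0+0+0+0+0+0+0+0+0+0+0+0+0+0+0+0+0+0+0 mod 2 = 0
  c[24] = d·G[:,24] = (10000111011111111101011111)·(00000000000000000001000000) mod 2 = 0+0+0+0+0+0+0+0+0+0+0+0+0+0+0+0+0+0+0+1+0+0+0+0+0+0 mod 2 = 1
  c[25] = d·G[:,25] = (10000111011111111101011111)·(00000000000000000000100000) mod 2 = 0+0+0+0+0+0+0+0+0+0+0+0+0+0+0+0+0+0+0+0+0+0+0+0+0+0 mod 2 = 0
  c[26] = d·G[:,26] = (10000111011111111101011111)·(00000000000000000000010000) mod 2 = 0+0+0+0+0+0+0+0+0+0+0+0+0+0+0+0+0+0+0+0+0+1+0+0+0+0 mod 2 = 1
  c[27] = d·G[:,27] = (10000111011111111101011111)·(00000000000000000000001000) mod 2 = 0+0+0+0+0+0+0+0+0+0+0+0+0+0+0+0+0+0+0+0+0+0+1+0+0+0 mod 2 = 1
  c[28] = d·G[:,28] = (10000111011111111101011111)·(00000000000000000000000100) mod 2 = 0+0+0+0+0+0+0+0+0+0+0+0+0+0+0+0+0+0+0+0+0+0+0+1+0+0 mod 2 = 1
  c[29] = d·G[:,29] = (10000111011111111101011111)·(00000000000000000000000010) mod 2 = 0+0+0+0+0+0+0+0+0+0+0+0+0+0+0+0+0+0+0+0+0+0+0+0+1+0 mod 2 = 1
  c[30] = d·G[:,30] = (10000111011111111101011111)·(00000000000000000000000001) mod 2 = 0+0+0+0+0+0+0+0+0+0+0+0+0+0+0+0+0+0+0+0+0+0+0+0+0+1 mod 2 = 1
Codeword = 1011000101110111111111101011111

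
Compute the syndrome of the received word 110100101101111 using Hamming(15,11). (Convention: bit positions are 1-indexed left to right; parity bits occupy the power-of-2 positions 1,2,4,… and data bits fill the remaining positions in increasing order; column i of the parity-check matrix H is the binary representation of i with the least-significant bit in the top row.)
Syndrome s = H · r^T (mod 2), r = 110100101101111:
  s[0] = (101010101010101)·(110100101101111) mod 2 = 1+0+0+0+0+0+1+0+1+0+0+0+1+0+1 mod 2 = 1
  s[1] = (011001100110011)·(110100101101111) mod 2 = 0+1+0+0+0+0+1+0+0+1+0+0+0+1+1 mod 2 = 1
  s[2] = (000111100001111)·(110100101101111) mod 2 = 0+0+0+1+0+0+1+0+0+0+0+1+1+1+1 mod 2 = 0
  s[3] = (000000011111111)·(110100101101111) mod 2 = 0+0+0+0+0+0+0+0+1+1+0+1+1+1+1 mod 2 = 0
Syndrome = 1100
Non-zero syndrome: error at position 3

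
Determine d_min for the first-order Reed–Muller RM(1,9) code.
d_min = 256 (RM(1,9) has length 512 and minimum distance 2^(m−1) = 256).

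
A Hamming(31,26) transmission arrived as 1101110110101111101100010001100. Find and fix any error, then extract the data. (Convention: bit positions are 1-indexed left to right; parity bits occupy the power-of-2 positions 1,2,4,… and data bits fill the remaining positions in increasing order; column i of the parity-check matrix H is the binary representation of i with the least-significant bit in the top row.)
Syndrome s = H · r^T (mod 2), r = 1101110110101111101100010001100:
  s[0] = (1010101010101010101010101010101)·(1101110110101111101100010001100) mod 2 = 1+0+0+0+1+0+0+0+1+0+1+0+1+0+1+0+1+0+1+0+0+0+0+0+0+0+0+0+1+0+0 mod 2 = 1
  s[1] = (0110011001100110011001100110011)·(1101110110101111101100010001100) mod 2 = 0+1+0+0+0+1+0+0+0+0+1+0+0+1+1+0+0+0+1+0+0+0+0+0+0+0+0+0+0+0+0 mod 2 = 0
  s[2] = (0001111000011110000111100001111)·(1101110110101111101100010001100) mod 2 = 0+0+0+1+1+1+0+0+0+0+0+0+1+1+1+0+0+0+0+1+0+0+0+0+0+0+0+1+1+0+0 mod 2 = 1
  s[3] = (0000000111111110000000011111111)·(1101110110101111101100010001100) mod 2 = 0+0+0+0+0+0+0+1+1+0+1+0+1+1+1+0+0+0+0+0+0+0+0+1+0+0+0+1+1+0+0 mod 2 = 1
  s[4] = (0000000000000001111111111111111)·(1101110110101111101100010001100) mod 2 = 0+0+0+0+0+0+0+0+0+0+0+0+0+0+0+1+1+0+1+1+0+0+0+1+0+0+0+1+1+0+0 mod 2 = 1
Syndrome = 10111
Column 29 of H equals this syndrome → error at bit 29 (1-indexed).
Flip bit 29: 1101110110101111101100010001100 → 1101110110101111101100010001000
Extract data bits at positions {3,5,6,7,9,10,11,12,13,14,15,17,18,19,20,21,22,23,24,25,26,27,28,29,30,31}: 01101010111101100010001000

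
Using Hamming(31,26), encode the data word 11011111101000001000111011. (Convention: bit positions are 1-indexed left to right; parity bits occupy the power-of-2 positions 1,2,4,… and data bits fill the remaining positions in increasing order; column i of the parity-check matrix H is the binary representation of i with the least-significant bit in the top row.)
Codeword c = d · G (mod 2), d = 11011111101000001000111011:
  c[0] = d·G[:,0] = (11011111101000001000111011)·(11011010101101010101010101) mod 2 = 1+1+0+1+1+0+1+0+1+0+1+0+0+0+0+0+0+0+0+0+0+1+0+0+0+1 mod 2 = 1
  c[1] = d·G[:,1] = (11011111101000001000111011)·(10110110011011001100110011) mod 2 = 1+0+0+1+0+1+1+0+0+0+1+0+0+0+0+0+1+0+0+0+1+1+0+0+1+1 mod 2 = 0
  c[2] = d·G[:,2] = (11011111101000001000111011)·(10000000000000000000000000) mod 2 = 1+0+0+0+0+0+0+0+0+0+0+0+0+0+0+0+0+0+0+0+0+0+0+0+0+0 mod 2 = 1
  c[3] = d·G[:,3] = (11011111101000001000111011)·(01110001111000111100001111) mod 2 = 0+1+0+1+0+0+0+1+1+0+1+0+0+0+0+0+1+0+0+0+0+0+1+0+1+1 mod 2 = 1
  c[4] = d·G[:,4] = (11011111101000001000111011)·(01000000000000000000000000) mod 2 = 0+1+0+0+0+0+0+0+0+0+0+0+0+0+0+0+0+0+0+0+0+0+0+0+0+0 mod 2 = 1
  c[5] = d·G[:,5] = (11011111101000001000111011)·(00100000000000000000000000) mod 2 = 0+0+0+0+0+0+0+0+0+0+0+0+0+0+0+0+0+0+0+0+0+0+0+0+0+0 mod 2 = 0
  c[6] = d·G[:,6] = (11011111101000001000111011)·(00010000000000000000000000) mod 2 = 0+0+0+1+0+0+0+0+0+0+0+0+0+0+0+0+0+0+0+0+0+0+0+0+0+0 mod 2 = 1
  c[7] = d·G[:,7] = (11011111101000001000111011)·(00001111111000000011111111) mod 2 = 0+0+0+0+1+1+1+1+1+0+1+0+0+0+0+0+0+0+0+0+1+1+1+0+1+1 mod 2 = 1
  c[8] = d·G[:,8] = (11011111101000001000111011)·(00001000000000000000000000) mod 2 = 0+0+0+0+1+0+0+0+0+0+0+0+0+0+0+0+0+0+0+0+0+0+0+0+0+0 mod 2 = 1
  c[9] = d·G[:,9] = (11011111101000001000111011)·(00000100000000000000000000) mod 2 = 0+0+0+0+0+1+0+0+0+0+0+0+0+0+0+0+0+0+0+0+0+0+0+0+0+0 mod 2 = 1
  c[10] = d·G[:,10] = (11011111101000001000111011)·(00000010000000000000000000) mod 2 = 0+0+0+0+0+0+1+0+0+0+0+0+0+0+0+0+0+0+0+0+0+0+0+0+0+0 mod 2 = 1
  c[11] = d·G[:,11] = (11011111101000001000111011)·(00000001000000000000000000) mod 2 = 0+0+0+0+0+0+0+1+0+0+0+0+0+0+0+0+0+0+0+0+0+0+0+0+0+0 mod 2 = 1
  c[12] = d·G[:,12] = (11011111101000001000111011)·(00000000100000000000000000) mod 2 = 0+0+0+0+0+0+0+0+1+0+0+0+0+0+0+0+0+0+0+0+0+0+0+0+0+0 mod 2 = 1
  c[13] = d·G[:,13] = (11011111101000001000111011)·(00000000010000000000000000) mod 2 = 0+0+0+0+0+0+0+0+0+0+0+0+0+0+0+0+0+0+0+0+0+0+0+0+0+0 mod 2 = 0
  c[14] = d·G[:,14] = (11011111101000001000111011)·(00000000001000000000000000) mod 2 = 0+0+0+0+0+0+0+0+0+0+1+0+0+0+0+0+0+0+0+0+0+0+0+0+0+0 mod 2 = 1
  c[15] = d·G[:,15] = (11011111101000001000111011)·(00000000000111111111111111) mod 2 = 0+0+0+0+0+0+0+0+0+0+0+0+0+0+0+0+1+0+0+0+1+1+1+0+1+1 mod 2 = 0
  c[16] = d·G[:,16] = (11011111101000001000111011)·(00000000000100000000000000) mod 2 = 0+0+0+0+0+0+0+0+0+0+0+0+0+0+0+0+0+0+0+0+0+0+0+0+0+0 mod 2 = 0
  c[17] = d·G[:,17] = (11011111101000001000111011)·(00000000000010000000000000) mod 2 = 0+0+0+0+0+0+0+0+0+0+0+0+0+0+0+0+0+0+0+0+0+0+0+0+0+0 mod 2 = 0
  c[18] = d·G[:,18] = (11011111101000001000111011)·(00000000000001000000000000) mod 2 = 0+0+0+0+0+0+0+0+0+0+0+0+0+0+0+0+0+0+0+0+0+0+0+0+0+0 mod 2 = 0
  c[19] = d·G[:,19] = (11011111101000001000111011)·(00000000000000100000000000) mod 2 = 0+0+0+0+0+0+0+0+0+0+0+0+0+0+0+0+0+0+0+0+0+0+0+0+0+0 mod 2 = 0
  c[20] = d·G[:,20] = (11011111101000001000111011)·(00000000000000010000000000) mod 2 = 0+0+0+0+0+0+0+0+0+0+0+0+0+0+0+0+0+0+0+0+0+0+0+0+0+0 mod 2 = 0
  c[21] = d·G[:,21] = (11011111101000001000111011)·(00000000000000001000000000) mod 2 = 0+0+0+0+0+0+0+0+0+0+0+0+0+0+0+0+1+0+0+0+0+0+0+0+0+0 mod 2 = 1
  c[22] = d·G[:,22] = (11011111101000001000111011)·(00000000000000000100000000) mod 2 = 0+0+0+0+0+0+0+0+0+0+0+0+0+0+0+0+0+0+0+0+0+0+0+0+0+0 mod 2 = 0
  c[23] = d·G[:,23] = (11011111101000001000111011)·(00000000000000000010000000) mod 2 = 0+0+0+0+0+0+0+0+0+0+0+0+0+0+0+0+0+0+0+0+0+0+0+0+0+0 mod 2 = 0
  c[24] = d·G[:,24] = (11011111101000001000111011)·(00000000000000000001000000) mod 2 = 0+0+0+0+0+0+0+0+0+0+0+0+0+0+0+0+0+0+0+0+0+0+0+0+0+0 mod 2 = 0
  c[25] = d·G[:,25] = (11011111101000001000111011)·(00000000000000000000100000) mod 2 = 0+0+0+0+0+0+0+0+0+0+0+0+0+0+0+0+0+0+0+0+1+0+0+0+0+0 mod 2 = 1
  c[26] = d·G[:,26] = (11011111101000001000111011)·(00000000000000000000010000) mod 2 = 0+0+0+0+0+0+0+0+0+0+0+0+0+0+0+0+0+0+0+0+0+1+0+0+0+0 mod 2 = 1
  c[27] = d·G[:,27] = (11011111101000001000111011)·(00000000000000000000001000) mod 2 = 0+0+0+0+0+0+0+0+0+0+0+0+0+0+0+0+0+0+0+0+0+0+1+0+0+0 mod 2 = 1
  c[28] = d·G[:,28] = (11011111101000001000111011)·(00000000000000000000000100) mod 2 = 0+0+0+0+0+0+0+0+0+0+0+0+0+0+0+0+0+0+0+0+0+0+0+0+0+0 mod 2 = 0
  c[29] = d·G[:,29] = (11011111101000001000111011)·(00000000000000000000000010) mod 2 = 0+0+0+0+0+0+0+0+0+0+0+0+0+0+0+0+0+0+0+0+0+0+0+0+1+0 mod 2 = 1
  c[30] = d·G[:,30] = (11011111101000001000111011)·(00000000000000000000000001) mod 2 = 0+0+0+0+0+0+0+0+0+0+0+0+0+0+0+0+0+0+0+0+0+0+0+0+0+1 mod 2 = 1
Codeword = 1011101111111010000001000111011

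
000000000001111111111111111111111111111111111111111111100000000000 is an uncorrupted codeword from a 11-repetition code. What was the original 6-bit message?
Split into 11-bit blocks: 00000000000 11111111111 11111111111 11111111111 11111111111 00000000000
Data = 011110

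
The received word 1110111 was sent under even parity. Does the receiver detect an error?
Sum of received bits: 1+1+1+0+1+1+1 = 6; 6 mod 2 = 0. Result is 0 → no error detected.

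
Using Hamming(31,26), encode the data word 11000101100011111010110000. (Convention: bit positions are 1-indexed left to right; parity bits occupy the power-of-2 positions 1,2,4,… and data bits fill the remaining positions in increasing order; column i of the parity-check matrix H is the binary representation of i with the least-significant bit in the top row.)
Codeword c = d · G (mod 2), d = 11000101100011111010110000:
  c[0] = d·G[:,0] = (11000101100011111010110000)·(11011010101101010101010101) mod 2 = 1+1+0+0+0+0+0+0+1+0+0+0+0+1+0+1+0+0+0+0+0+1+0+0+0+0 mod 2 = 0
  c[1] = d·G[:,1] = (11000101100011111010110000)·(10110110011011001100110011) mod 2 = 1+0+0+0+0+1+0+0+0+0+0+0+1+1+0+0+1+0+0+0+1+1+0+0+0+0 mod 2 = 1
  c[2] = d·G[:,2] = (11000101100011111010110000)·(10000000000000000000000000) mod 2 = 1+0+0+0+0+0+0+0+0+0+0+0+0+0+0+0+0+0+0+0+0+0+0+0+0+0 mod 2 = 1
  c[3] = d·G[:,3] = (11000101100011111010110000)·(01110001111000111100001111) mod 2 = 0+1+0+0+0+0+0+1+1+0+0+0+0+0+1+1+1+0+0+0+0+0+0+0+0+0 mod 2 = 0
  c[4] = d·G[:,4] = (11000101100011111010110000)·(01000000000000000000000000) mod 2 = 0+1+0+0+0+0+0+0+0+0+0+0+0+0+0+0+0+0+0+0+0+0+0+0+0+0 mod 2 = 1
  c[5] = d·G[:,5] = (11000101100011111010110000)·(00100000000000000000000000) mod 2 = 0+0+0+0+0+0+0+0+0+0+0+0+0+0+0+0+0+0+0+0+0+0+0+0+0+0 mod 2 = 0
  c[6] = d·G[:,6] = (11000101100011111010110000)·(00010000000000000000000000) mod 2 = 0+0+0+0+0+0+0+0+0+0+0+0+0+0+0+0+0+0+0+0+0+0+0+0+0+0 mod 2 = 0
  c[7] = d·G[:,7] = (11000101100011111010110000)·(00001111111000000011111111) mod 2 = 0+0+0+0+0+1+0+1+1+0+0+0+0+0+0+0+0+0+1+0+1+1+0+0+0+0 mod 2 = 0
  c[8] = d·G[:,8] = (11000101100011111010110000)·(00001000000000000000000000) mod 2 = 0+0+0+0+0+0+0+0+0+0+0+0+0+0+0+0+0+0+0+0+0+0+0+0+0+0 mod 2 = 0
  c[9] = d·G[:,9] = (11000101100011111010110000)·(00000100000000000000000000) mod 2 = 0+0+0+0+0+1+0+0+0+0+0+0+0+0+0+0+0+0+0+0+0+0+0+0+0+0 mod 2 = 1
  c[10] = d·G[:,10] = (11000101100011111010110000)·(00000010000000000000000000) mod 2 = 0+0+0+0+0+0+0+0+0+0+0+0+0+0+0+0+0+0+0+0+0+0+0+0+0+0 mod 2 = 0
  c[11] = d·G[:,11] = (11000101100011111010110000)·(00000001000000000000000000) mod 2 = 0+0+0+0+0+0+0+1+0+0+0+0+0+0+0+0+0+0+0+0+0+0+0+0+0+0 mod 2 = 1
  c[12] = d·G[:,12] = (11000101100011111010110000)·(00000000100000000000000000) mod 2 = 0+0+0+0+0+0+0+0+1+0+0+0+0+0+0+0+0+0+0+0+0+0+0+0+0+0 mod 2 = 1
  c[13] = d·G[:,13] = (11000101100011111010110000)·(00000000010000000000000000) mod 2 = 0+0+0+0+0+0+0+0+0+0+0+0+0+0+0+0+0+0+0+0+0+0+0+0+0+0 mod 2 = 0
  c[14] = d·G[:,14] = (11000101100011111010110000)·(00000000001000000000000000) mod 2 = 0+0+0+0+0+0+0+0+0+0+0+0+0+0+0+0+0+0+0+0+0+0+0+0+0+0 mod 2 = 0
  c[15] = d·G[:,15] = (11000101100011111010110000)·(00000000000111111111111111) mod 2 = 0+0+0+0+0+0+0+0+0+0+0+0+1+1+1+1+1+0+1+0+1+1+0+0+0+0 mod 2 = 0
  c[16] = d·G[:,16] = (11000101100011111010110000)·(00000000000100000000000000) mod 2 = 0+0+0+0+0+0+0+0+0+0+0+0+0+0+0+0+0+0+0+0+0+0+0+0+0+0 mod 2 = 0
  c[17] = d·G[:,17] = (11000101100011111010110000)·(00000000000010000000000000) mod 2 = 0+0+0+0+0+0+0+0+0+0+0+0+1+0+0+0+0+0+0+0+0+0+0+0+0+0 mod 2 = 1
  c[18] = d·G[:,18] = (11000101100011111010110000)·(00000000000001000000000000) mod 2 = 0+0+0+0+0+0+0+0+0+0+0+0+0+1+0+0+0+0+0+0+0+0+0+0+0+0 mod 2 = 1
  c[19] = d·G[:,19] = (11000101100011111010110000)·(00000000000000100000000000) mod 2 = 0+0+0+0+0+0+0+0+0+0+0+0+0+0+1+0+0+0+0+0+0+0+0+0+0+0 mod 2 = 1
  c[20] = d·G[:,20] = (11000101100011111010110000)·(00000000000000010000000000) mod 2 = 0+0+0+0+0+0+0+0+0+0+0+0+0+0+0+1+0+0+0+0+0+0+0+0+0+0 mod 2 = 1
  c[21] = d·G[:,21] = (11000101100011111010110000)·(00000000000000001000000000) mod 2 = 0+0+0+0+0+0+0+0+0+0+0+0+0+0+0+0+1+0+0+0+0+0+0+0+0+0 mod 2 = 1
  c[22] = d·G[:,22] = (11000101100011111010110000)·(00000000000000000100000000) mod 2 = 0+0+0+0+0+0+0+0+0+0+0+0+0+0+0+0+0+0+0+0+0+0+0+0+0+0 mod 2 = 0
  c[23] = d·G[:,23] = (11000101100011111010110000)·(00000000000000000010000000) mod 2 = 0+0+0+0+0+0+0+0+0+0+0+0+0+0+0+0+0+0+1+0+0+0+0+0+0+0 mod 2 = 1
  c[24] = d·G[:,24] = (11000101100011111010110000)·(00000000000000000001000000) mod 2 = 0+0+0+0+0+0+0+0+0+0+0+0+0+0+0+0+0+0+0+0+0+0+0+0+0+0 mod 2 = 0
  c[25] = d·G[:,25] = (11000101100011111010110000)·(00000000000000000000100000) mod 2 = 0+0+0+0+0+0+0+0+0+0+0+0+0+0+0+0+0+0+0+0+1+0+0+0+0+0 mod 2 = 1
  c[26] = d·G[:,26] = (11000101100011111010110000)·(00000000000000000000010000) mod 2 = 0+0+0+0+0+0+0+0+0+0+0+0+0+0+0+0+0+0+0+0+0+1+0+0+0+0 mod 2 = 1
  c[27] = d·G[:,27] = (11000101100011111010110000)·(00000000000000000000001000) mod 2 = 0+0+0+0+0+0+0+0+0+0+0+0+0+0+0+0+0+0+0+0+0+0+0+0+0+0 mod 2 = 0
  c[28] = d·G[:,28] = (11000101100011111010110000)·(00000000000000000000000100) mod 2 = 0+0+0+0+0+0+0+0+0+0+0+0+0+0+0+0+0+0+0+0+0+0+0+0+0+0 mod 2 = 0
  c[29] = d·G[:,29] = (11000101100011111010110000)·(00000000000000000000000010) mod 2 = 0+0+0+0+0+0+0+0+0+0+0+0+0+0+0+0+0+0+0+0+0+0+0+0+0+0 mod 2 = 0
  c[30] = d·G[:,30] = (11000101100011111010110000)·(00000000000000000000000001) mod 2 = 0+0+0+0+0+0+0+0+0+0+0+0+0+0+0+0+0+0+0+0+0+0+0+0+0+0 mod 2 = 0
Codeword = 0110100001011000011111010110000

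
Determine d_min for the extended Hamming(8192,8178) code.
d_min = 4 (adding an overall parity bit to Hamming(8191,8178) raises d_min from 3 to 4).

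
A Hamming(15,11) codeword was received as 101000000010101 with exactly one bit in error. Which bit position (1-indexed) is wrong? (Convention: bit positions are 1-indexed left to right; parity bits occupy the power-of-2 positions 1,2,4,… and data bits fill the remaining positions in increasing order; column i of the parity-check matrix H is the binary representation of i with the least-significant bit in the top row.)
Syndrome s = H · r^T (mod 2), r = 101000000010101:
  s[0] = (101010101010101)·(101000000010101) mod 2 = 1+0+1+0+0+0+0+0+0+0+1+0+1+0+1 mod 2 = 1
  s[1] = (011001100110011)·(101000000010101) mod 2 = 0+0+1+0+0+0+0+0+0+0+1+0+0+0+1 mod 2 = 1
  s[2] = (000111100001111)·(101000000010101) mod 2 = 0+0+0+0+0+0+0+0+0+0+0+0+1+0+1 mod 2 = 0
  s[3] = (000000011111111)·(101000000010101) mod 2 = 0+0+0+0+0+0+0+0+0+0+1+0+1+0+1 mod 2 = 1
Syndrome = 1101
Column i of H is the binary representation of i, so the syndrome is the binary index of the flipped bit.
Read s = 1101 with s[0] as LSB: 1·2^0 + 1·2^1 + 0·2^2 + 1·2^3 = 11.
Error is at bit position 11.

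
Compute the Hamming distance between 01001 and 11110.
XOR = 10111, count of 1s = 4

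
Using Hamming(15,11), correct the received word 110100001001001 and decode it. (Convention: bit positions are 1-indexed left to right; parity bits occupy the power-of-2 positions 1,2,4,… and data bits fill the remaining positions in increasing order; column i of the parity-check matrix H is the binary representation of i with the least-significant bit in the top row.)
Syndrome s = H · r^T (mod 2), r = 110100001001001:
  s[0] = (101010101010101)·(110100001001001) mod 2 = 1+0+0+0+0+0+0+0+1+0+0+0+0+0+1 mod 2 = 1
  s[1] = (011001100110011)·(110100001001001) mod 2 = 0+1+0+0+0+0+0+0+0+0+0+0+0+0+1 mod 2 = 0
  s[2] = (000111100001111)·(110100001001001) mod 2 = 0+0+0+1+0+0+0+0+0+0+0+1+0+0+1 mod 2 = 1
  s[3] = (000000011111111)·(110100001001001) mod 2 = 0+0+0+0+0+0+0+0+1+0+0+1+0+0+1 mod 2 = 1
Syndrome = 1011
Column 13 of H equals this syndrome → error at bit 13 (1-indexed).
Flip bit 13: 110100001001001 → 110100001001101
Extract data bits at positions {3,5,6,7,9,10,11,12,13,14,15}: 00001001101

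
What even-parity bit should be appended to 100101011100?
Sum of data bits: 1+0+0+1+0+1+0+1+1+1+0+0 = 6.
6 mod 2 = 0, so parity bit = 0.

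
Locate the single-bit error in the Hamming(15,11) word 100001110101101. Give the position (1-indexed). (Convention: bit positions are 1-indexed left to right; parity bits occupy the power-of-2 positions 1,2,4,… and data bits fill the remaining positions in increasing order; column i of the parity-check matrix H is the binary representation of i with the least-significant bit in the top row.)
Syndrome s = H · r^T (mod 2), r = 100001110101101:
  s[0] = (101010101010101)·(100001110101101) mod 2 = 1+0+0+0+0+0+1+0+0+0+0+0+1+0+1 mod 2 = 0
  s[1] = (011001100110011)·(100001110101101) mod 2 = 0+0+0+0+0+1+1+0+0+1+0+0+0+0+1 mod 2 = 0
  s[2] = (000111100001111)·(100001110101101) mod 2 = 0+0+0+0+0+1+1+0+0+0+0+1+1+0+1 mod 2 = 1
  s[3] = (000000011111111)·(100001110101101) mod 2 = 0+0+0+0+0+0+0+1+0+1+0+1+1+0+1 mod 2 = 1
Syndrome = 0011
Column i of H is the binary representation of i, so the syndrome is the binary index of the flipped bit.
Read s = 0011 with s[0] as LSB: 0·2^0 + 0·2^1 + 1·2^2 + 1·2^3 = 12.
Error is at bit position 12.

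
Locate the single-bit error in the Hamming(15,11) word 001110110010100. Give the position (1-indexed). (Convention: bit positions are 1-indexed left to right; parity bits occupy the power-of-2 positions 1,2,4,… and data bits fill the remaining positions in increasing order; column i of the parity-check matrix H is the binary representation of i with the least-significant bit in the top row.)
Syndrome s = H · r^T (mod 2), r = 001110110010100:
  s[0] = (101010101010101)·(001110110010100) mod 2 = 0+0+1+0+1+0+1+0+0+0+1+0+1+0+0 mod 2 = 1
  s[1] = (011001100110011)·(001110110010100) mod 2 = 0+0+1+0+0+0+1+0+0+0+1+0+0+0+0 mod 2 = 1
  s[2] = (000111100001111)·(001110110010100) mod 2 = 0+0+0+1+1+0+1+0+0+0+0+0+1+0+0 mod 2 = 0
  s[3] = (000000011111111)·(001110110010100) mod 2 = 0+0+0+0+0+0+0+1+0+0+1+0+1+0+0 mod 2 = 1
Syndrome = 1101
Column i of H is the binary representation of i, so the syndrome is the binary index of the flipped bit.
Read s = 1101 with s[0] as LSB: 1·2^0 + 1·2^1 + 0·2^2 + 1·2^3 = 11.
Error is at bit position 11.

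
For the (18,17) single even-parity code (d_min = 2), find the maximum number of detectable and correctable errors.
Detection only: up to d_min − 1 = 1 errors.
Correction: up to ⌊(d_min − 1)/2⌋ = ⌊1/2⌋ = 0 errors.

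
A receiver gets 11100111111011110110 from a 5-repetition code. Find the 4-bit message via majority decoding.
Split into 5-bit blocks and majority-vote each:
  block 1 = 11100: 3 ones, 2 zeros → 1
  block 2 = 11111: 5 ones, 0 zeros → 1
  block 3 = 10111: 4 ones, 1 zeros → 1
  block 4 = 10110: 3 ones, 2 zeros → 1
Decoded = 1111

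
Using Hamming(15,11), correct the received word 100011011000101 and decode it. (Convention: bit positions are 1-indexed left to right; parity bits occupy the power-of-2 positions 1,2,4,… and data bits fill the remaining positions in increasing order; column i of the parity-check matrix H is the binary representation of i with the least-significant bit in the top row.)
Syndrome s = H · r^T (mod 2), r = 100011011000101:
  s[0] = (101010101010101)·(100011011000101) mod 2 = 1+0+0+0+1+0+0+0+1+0+0+0+1+0+1 mod 2 = 1
  s[1] = (011001100110011)·(100011011000101) mod 2 = 0+0+0+0+0+1+0+0+0+0+0+0+0+0+1 mod 2 = 0
  s[2] = (000111100001111)·(100011011000101) mod 2 = 0+0+0+0+1+1+0+0+0+0+0+0+1+0+1 mod 2 = 0
  s[3] = (000000011111111)·(100011011000101) mod 2 = 0+0+0+0+0+0+0+1+1+0+0+0+1+0+1 mod 2 = 0
Syndrome = 1000
Column 1 of H equals this syndrome → error at bit 1 (1-indexed).
Flip bit 1: 100011011000101 → 000011011000101
Extract data bits at positions {3,5,6,7,9,10,11,12,13,14,15}: 01101000101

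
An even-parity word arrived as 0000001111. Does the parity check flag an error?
Sum of received bits: 0+0+0+0+0+0+1+1+1+1 = 4; 4 mod 2 = 0. Result is 0 → no error detected.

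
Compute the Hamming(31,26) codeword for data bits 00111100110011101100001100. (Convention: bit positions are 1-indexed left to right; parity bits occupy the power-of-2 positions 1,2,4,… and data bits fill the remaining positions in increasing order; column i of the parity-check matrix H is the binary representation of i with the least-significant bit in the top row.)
Codeword c = d · G (mod 2), d = 00111100110011101100001100:
  c[0] = d·G[:,0] = (00111100110011101100001100)·(11011010101101010101010101) mod 2 = 0+0+0+1+1+0+0+0+1+0+0+0+0+1+0+0+0+1+0+0+0+0+0+1+0+0 mod 2 = 0
  c[1] = d·G[:,1] = (00111100110011101100001100)·(10110110011011001100110011) mod 2 = 0+0+1+1+0+1+0+0+0+1+0+0+1+1+0+0+1+1+0+0+0+0+0+0+0+0 mod 2 = 0
  c[2] = d·G[:,2] = (00111100110011101100001100)·(10000000000000000000000000) mod 2 = 0+0+0+0+0+0+0+0+0+0+0+0+0+0+0+0+0+0+0+0+0+0+0+0+0+0 mod 2 = 0
  c[3] = d·G[:,3] = (00111100110011101100001100)·(01110001111000111100001111) mod 2 = 0+0+1+1+0+0+0+0+1+1+0+0+0+0+1+0+1+1+0+0+0+0+1+1+0+0 mod 2 = 1
  c[4] = d·G[:,4] = (00111100110011101100001100)·(01000000000000000000000000) mod 2 = 0+0+0+0+0+0+0+0+0+0+0+0+0+0+0+0+0+0+0+0+0+0+0+0+0+0 mod 2 = 0
  c[5] = d·G[:,5] = (00111100110011101100001100)·(00100000000000000000000000) mod 2 = 0+0+1+0+0+0+0+0+0+0+0+0+0+0+0+0+0+0+0+0+0+0+0+0+0+0 mod 2 = 1
  c[6] = d·G[:,6] = (00111100110011101100001100)·(00010000000000000000000000) mod 2 = 0+0+0+1+0+0+0+0+0+0+0+0+0+0+0+0+0+0+0+0+0+0+0+0+0+0 mod 2 = 1
  c[7] = d·G[:,7] = (00111100110011101100001100)·(00001111111000000011111111) mod 2 = 0+0+0+0+1+1+0+0+1+1+0+0+0+0+0+0+0+0+0+0+0+0+1+1+0+0 mod 2 = 0
  c[8] = d·G[:,8] = (00111100110011101100001100)·(00001000000000000000000000) mod 2 = 0+0+0+0+1+0+0+0+0+0+0+0+0+0+0+0+0+0+0+0+0+0+0+0+0+0 mod 2 = 1
  c[9] = d·G[:,9] = (00111100110011101100001100)·(00000100000000000000000000) mod 2 = 0+0+0+0+0+1+0+0+0+0+0+0+0+0+0+0+0+0+0+0+0+0+0+0+0+0 mod 2 = 1
  c[10] = d·G[:,10] = (00111100110011101100001100)·(00000010000000000000000000) mod 2 = 0+0+0+0+0+0+0+0+0+0+0+0+0+0+0+0+0+0+0+0+0+0+0+0+0+0 mod 2 = 0
  c[11] = d·G[:,11] = (00111100110011101100001100)·(00000001000000000000000000) mod 2 = 0+0+0+0+0+0+0+0+0+0+0+0+0+0+0+0+0+0+0+0+0+0+0+0+0+0 mod 2 = 0
  c[12] = d·G[:,12] = (00111100110011101100001100)·(00000000100000000000000000) mod 2 = 0+0+0+0+0+0+0+0+1+0+0+0+0+0+0+0+0+0+0+0+0+0+0+0+0+0 mod 2 = 1
  c[13] = d·G[:,13] = (00111100110011101100001100)·(00000000010000000000000000) mod 2 = 0+0+0+0+0+0+0+0+0+1+0+0+0+0+0+0+0+0+0+0+0+0+0+0+0+0 mod 2 = 1
  c[14] = d·G[:,14] = (00111100110011101100001100)·(00000000001000000000000000) mod 2 = 0+0+0+0+0+0+0+0+0+0+0+0+0+0+0+0+0+0+0+0+0+0+0+0+0+0 mod 2 = 0
  c[15] = d·G[:,15] = (00111100110011101100001100)·(00000000000111111111111111) mod 2 = 0+0+0+0+0+0+0+0+0+0+0+0+1+1+1+0+1+1+0+0+0+0+1+1+0+0 mod 2 = 1
  c[16] = d·G[:,16] = (00111100110011101100001100)·(00000000000100000000000000) mod 2 = 0+0+0+0+0+0+0+0+0+0+0+0+0+0+0+0+0+0+0+0+0+0+0+0+0+0 mod 2 = 0
  c[17] = d·G[:,17] = (00111100110011101100001100)·(00000000000010000000000000) mod 2 = 0+0+0+0+0+0+0+0+0+0+0+0+1+0+0+0+0+0+0+0+0+0+0+0+0+0 mod 2 = 1
  c[18] = d·G[:,18] = (00111100110011101100001100)·(00000000000001000000000000) mod 2 = 0+0+0+0+0+0+0+0+0+0+0+0+0+1+0+0+0+0+0+0+0+0+0+0+0+0 mod 2 = 1
  c[19] = d·G[:,19] = (00111100110011101100001100)·(00000000000000100000000000) mod 2 = 0+0+0+0+0+0+0+0+0+0+0+0+0+0+1+0+0+0+0+0+0+0+0+0+0+0 mod 2 = 1
  c[20] = d·G[:,20] = (00111100110011101100001100)·(00000000000000010000000000) mod 2 = 0+0+0+0+0+0+0+0+0+0+0+0+0+0+0+0+0+0+0+0+0+0+0+0+0+0 mod 2 = 0
  c[21] = d·G[:,21] = (00111100110011101100001100)·(00000000000000001000000000) mod 2 = 0+0+0+0+0+0+0+0+0+0+0+0+0+0+0+0+1+0+0+0+0+0+0+0+0+0 mod 2 = 1
  c[22] = d·G[:,22] = (00111100110011101100001100)·(00000000000000000100000000) mod 2 = 0+0+0+0+0+0+0+0+0+0+0+0+0+0+0+0+0+1+0+0+0+0+0+0+0+0 mod 2 = 1
  c[23] = d·G[:,23] = (00111100110011101100001100)·(00000000000000000010000000) mod 2 = 0+0+0+0+0+0+0+0+0+0+0+0+0+0+0+0+0+0+0+0+0+0+0+0+0+0 mod 2 = 0
  c[24] = d·G[:,24] = (00111100110011101100001100)·(00000000000000000001000000) mod 2 = 0+0+0+0+0+0+0+0+0+0+0+0+0+0+0+0+0+0+0+0+0+0+0+0+0+0 mod 2 = 0
  c[25] = d·G[:,25] = (00111100110011101100001100)·(00000000000000000000100000) mod 2 = 0+0+0+0+0+0+0+0+0+0+0+0+0+0+0+0+0+0+0+0+0+0+0+0+0+0 mod 2 = 0
  c[26] = d·G[:,26] = (00111100110011101100001100)·(00000000000000000000010000) mod 2 = 0+0+0+0+0+0+0+0+0+0+0+0+0+0+0+0+0+0+0+0+0+0+0+0+0+0 mod 2 = 0
  c[27] = d·G[:,27] = (00111100110011101100001100)·(00000000000000000000001000) mod 2 = 0+0+0+0+0+0+0+0+0+0+0+0+0+0+0+0+0+0+0+0+0+0+1+0+0+0 mod 2 = 1
  c[28] = d·G[:,28] = (00111100110011101100001100)·(00000000000000000000000100) mod 2 = 0+0+0+0+0+0+0+0+0+0+0+0+0+0+0+0+0+0+0+0+0+0+0+1+0+0 mod 2 = 1
  c[29] = d·G[:,29] = (00111100110011101100001100)·(00000000000000000000000010) mod 2 = 0+0+0+0+0+0+0+0+0+0+0+0+0+0+0+0+0+0+0+0+0+0+0+0+0+0 mod 2 = 0
  c[30] = d·G[:,30] = (00111100110011101100001100)·(00000000000000000000000001) mod 2 = 0+0+0+0+0+0+0+0+0+0+0+0+0+0+0+0+0+0+0+0+0+0+0+0+0+0 mod 2 = 0
Codeword = 0001011011001101011101100001100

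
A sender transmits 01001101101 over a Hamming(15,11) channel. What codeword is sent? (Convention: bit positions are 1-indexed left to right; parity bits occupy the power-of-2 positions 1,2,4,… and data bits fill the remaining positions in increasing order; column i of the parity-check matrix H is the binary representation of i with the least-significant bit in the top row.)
Codeword c = d · G (mod 2), d = 01001101101:
  c[0] = d·G[:,0] = (01001101101)·(11011010101) mod 2 = 0+1+0+0+1+0+0+0+1+0+1 mod 2 = 0
  c[1] = d·G[:,1] = (01001101101)·(10110110011) mod 2 = 0+0+0+0+0+1+0+0+0+0+1 mod 2 = 0
  c[2] = d·G[:,2] = (01001101101)·(10000000000) mod 2 = 0+0+0+0+0+0+0+0+0+0+0 mod 2 = 0
  c[3] = d·G[:,3] = (01001101101)·(01110001111) mod 2 = 0+1+0+0+0+0+0+1+1+0+1 mod 2 = 0
  c[4] = d·G[:,4] = (01001101101)·(01000000000) mod 2 = 0+1+0+0+0+0+0+0+0+0+0 mod 2 = 1
  c[5] = d·G[:,5] = (01001101101)·(00100000000) mod 2 = 0+0+0+0+0+0+0+0+0+0+0 mod 2 = 0
  c[6] = d·G[:,6] = (01001101101)·(00010000000) mod 2 = 0+0+0+0+0+0+0+0+0+0+0 mod 2 = 0
  c[7] = d·G[:,7] = (01001101101)·(00001111111) mod 2 = 0+0+0+0+1+1+0+1+1+0+1 mod 2 = 1
  c[8] = d·G[:,8] = (01001101101)·(00001000000) mod 2 = 0+0+0+0+1+0+0+0+0+0+0 mod 2 = 1
  c[9] = d·G[:,9] = (01001101101)·(00000100000) mod 2 = 0+0+0+0+0+1+0+0+0+0+0 mod 2 = 1
  c[10] = d·G[:,10] = (01001101101)·(00000010000) mod 2 = 0+0+0+0+0+0+0+0+0+0+0 mod 2 = 0
  c[11] = d·G[:,11] = (01001101101)·(00000001000) mod 2 = 0+0+0+0+0+0+0+1+0+0+0 mod 2 = 1
  c[12] = d·G[:,12] = (01001101101)·(00000000100) mod 2 = 0+0+0+0+0+0+0+0+1+0+0 mod 2 = 1
  c[13] = d·G[:,13] = (01001101101)·(00000000010) mod 2 = 0+0+0+0+0+0+0+0+0+0+0 mod 2 = 0
  c[14] = d·G[:,14] = (01001101101)·(00000000001) mod 2 = 0+0+0+0+0+0+0+0+0+0+1 mod 2 = 1
Codeword = 000010011101101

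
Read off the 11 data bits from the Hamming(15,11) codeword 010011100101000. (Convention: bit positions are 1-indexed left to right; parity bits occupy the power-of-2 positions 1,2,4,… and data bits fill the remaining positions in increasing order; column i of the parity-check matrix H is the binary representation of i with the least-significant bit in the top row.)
Parity bits occupy power-of-2 positions; data bits are at positions {3,5,6,7,9,10,11,12,13,14,15} (1-indexed).
Extract: c[3]=0 c[5]=1 c[6]=1 c[7]=1 c[9]=0 c[10]=1 c[11]=0 c[12]=1 c[13]=0 c[14]=0 c[15]=0
Data = 01110101000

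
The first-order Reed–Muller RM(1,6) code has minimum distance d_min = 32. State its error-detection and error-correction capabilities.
Detection only: up to d_min − 1 = 31 errors.
Correction: up to ⌊(d_min − 1)/2⌋ = ⌊31/2⌋ = 15 errors.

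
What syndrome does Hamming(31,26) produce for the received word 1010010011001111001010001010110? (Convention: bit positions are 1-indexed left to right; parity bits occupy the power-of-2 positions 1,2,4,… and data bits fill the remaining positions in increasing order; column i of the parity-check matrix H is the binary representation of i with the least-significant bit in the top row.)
Syndrome s = H · r^T (mod 2), r = 1010010011001111001010001010110:
  s[0] = (1010101010101010101010101010101)·(1010010011001111001010001010110) mod 2 = 1+0+1+0+0+0+0+0+1+0+0+0+1+0+1+0+0+0+1+0+1+0+0+0+1+0+1+0+1+0+0 mod 2 = 0
  s[1] = (0110011001100110011001100110011)·(1010010011001111001010001010110) mod 2 = 0+0+1+0+0+1+0+0+0+1+0+0+0+1+1+0+0+0+1+0+0+0+0+0+0+0+1+0+0+1+0 mod 2 = 0
  s[2] = (0001111000011110000111100001111)·(1010010011001111001010001010110) mod 2 = 0+0+0+0+0+1+0+0+0+0+0+0+1+1+1+0+0+0+0+0+1+0+0+0+0+0+0+0+1+1+0 mod 2 = 1
  s[3] = (0000000111111110000000011111111)·(1010010011001111001010001010110) mod 2 = 0+0+0+0+0+0+0+0+1+1+0+0+1+1+1+0+0+0+0+0+0+0+0+0+1+0+1+0+1+1+0 mod 2 = 1
  s[4] = (0000000000000001111111111111111)·(1010010011001111001010001010110) mod 2 = 0+0+0+0+0+0+0+0+0+0+0+0+0+0+0+1+0+0+1+0+1+0+0+0+1+0+1+0+1+1+0 mod 2 = 1
Syndrome = 00111
Non-zero syndrome: error at position 28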